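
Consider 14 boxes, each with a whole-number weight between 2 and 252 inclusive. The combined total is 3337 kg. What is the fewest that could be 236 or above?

Suppose at most 14 − j of them reach 236; then j values are ≤ 235 and the rest ≤ 252.
The total is then ≤ 235·j + 252·(14 − j) = 3528 − 17j. For this to be ≥ 3337 we need j ≤ 11, so at least 14 − 11 = 3 must reach 236.
Exactly 3 works: 3 values at 252 and 11 at 235 total 3341; lower one of the high values by 4 (still ≥ 236) to hit 3337.

3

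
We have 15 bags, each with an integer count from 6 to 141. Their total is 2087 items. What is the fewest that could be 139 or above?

6

Suppose at most 15 − j of them reach 139; then j values are ≤ 138 and the rest ≤ 141.
The total is then ≤ 138·j + 141·(15 − j) = 2115 − 3j. For this to be ≥ 2087 we need j ≤ 9, so at least 15 − 9 = 6 must reach 139.
Exactly 6 works: 6 values at 141 and 9 at 138 total 2088; lower one of the high values by 1 (still ≥ 139) to hit 2087.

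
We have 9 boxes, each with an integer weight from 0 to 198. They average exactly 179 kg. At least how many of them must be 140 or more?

7

The total is 9 × 179 = 1611.
Each value short of 140 is at most 139, costing at least 198 − 139 = 59 against the maximum total of 1782.
We can afford to lose at most 1782 − 1611 = 171, so at most ⌊171/59⌋ = 2 fall short, and at least 7 are ≥ 140.
Exactly 7 works: 7 values at 198 and 2 at 139 total 1664; lower one of the high values by 53 (still ≥ 140) to hit 1611.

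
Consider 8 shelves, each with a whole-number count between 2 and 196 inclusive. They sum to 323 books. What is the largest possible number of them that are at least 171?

1

If k of the values are ≥ 171, the total is ≥ 171k + 2(8 − k).
Setting 171k + 2(8 − k) ≤ 323 gives 169k ≤ 307, so k ≤ 1.
k = 1 is achieved by 1 value at 171 and 7 at 2, total 185; add 138 to one value (staying below 171) to reach 323.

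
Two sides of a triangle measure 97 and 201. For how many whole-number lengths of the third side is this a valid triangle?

193

The triangle inequality gives |97 − 201| < c < 97 + 201, i.e. 104 < c < 298.
So c can be any integer from 105 to 297: 193 values.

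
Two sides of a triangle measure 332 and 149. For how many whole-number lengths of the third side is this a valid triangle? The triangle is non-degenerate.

297

The triangle inequality gives |332 − 149| < c < 332 + 149, i.e. 183 < c < 481.
So c can be any integer from 184 to 480: 297 values.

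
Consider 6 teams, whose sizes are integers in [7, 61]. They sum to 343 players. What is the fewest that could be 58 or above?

Suppose at most 6 − j of them reach 58; then j values are ≤ 57 and the rest ≤ 61.
The total is then ≤ 57·j + 61·(6 − j) = 366 − 4j. For this to be ≥ 343 we need j ≤ 5, so at least 6 − 5 = 1 must reach 58.
Exactly 1 works: 1 value at 61 and 5 at 57 total 346; lower one of the high values by 3 (still ≥ 58) to hit 343.

1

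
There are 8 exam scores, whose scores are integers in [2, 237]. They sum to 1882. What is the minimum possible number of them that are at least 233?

6

Each value short of 233 is at most 232, costing at least 237 − 232 = 5 against the maximum total of 1896.
We can afford to lose at most 1896 − 1882 = 14, so at most ⌊14/5⌋ = 2 fall short, and at least 6 are ≥ 233.
Exactly 6 works: 6 values at 237 and 2 at 232 total 1886; lower one of the high values by 4 (still ≥ 233) to hit 1882.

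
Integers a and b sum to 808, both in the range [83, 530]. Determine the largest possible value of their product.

163216

ab = a(808 − a) is maximized when a is as near 808/2 as the bounds allow.
Taking a = 404 and b = 404 (both in [83, 530]) gives ab = 163216.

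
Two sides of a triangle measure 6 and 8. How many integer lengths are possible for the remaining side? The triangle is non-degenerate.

The triangle inequality gives |6 − 8| < c < 6 + 8, i.e. 2 < c < 14.
So c can be any integer from 3 to 13: 11 values.

11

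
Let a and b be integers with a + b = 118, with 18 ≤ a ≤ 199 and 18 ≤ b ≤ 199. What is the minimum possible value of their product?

1800

For a fixed sum, ab is smallest when a and b are as far apart as possible.
The extreme feasible split is a = 18, b = 100, giving ab = 1800.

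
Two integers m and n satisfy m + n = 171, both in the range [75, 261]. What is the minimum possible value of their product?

7200

For a fixed sum, mn is smallest when m and n are as far apart as possible.
At the endpoint m = 75, n = 171 − 75 = 96, so mn = 75 × 96 = 7200.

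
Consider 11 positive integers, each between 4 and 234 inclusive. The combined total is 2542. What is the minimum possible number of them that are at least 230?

Suppose at most 11 − j of them reach 230; then j values are ≤ 229 and the rest ≤ 234.
The total is then ≤ 229·j + 234·(11 − j) = 2574 − 5j. For this to be ≥ 2542 we need j ≤ 6, so at least 11 − 6 = 5 must reach 230.
Exactly 5 works: 5 values at 234 and 6 at 229 total 2544; lower one of the high values by 2 (still ≥ 230) to hit 2542.

5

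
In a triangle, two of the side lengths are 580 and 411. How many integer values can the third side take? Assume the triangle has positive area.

The triangle inequality gives |580 − 411| < c < 580 + 411, i.e. 169 < c < 991.
So c can be any integer from 170 to 990: 821 values.

821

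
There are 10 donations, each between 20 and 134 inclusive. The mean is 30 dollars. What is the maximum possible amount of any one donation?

120

To make one donation as large as possible, make the other 9 as small as possible.
The total is 10 × 30 = 300.
The other 9 contribute at least 9 × 20 = 180, leaving at most 300 − 180 = 120.
Since 120 ≤ 134, this is achievable: one at 120 and 9 at 20.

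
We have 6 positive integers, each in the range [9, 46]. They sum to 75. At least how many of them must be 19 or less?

If only k of them are at most 19, the other 6 − k are at least 20, so the total is at least (6 − k)·20 + k·9.
This is ≤ 75, so (6 − k)·20 + 9k ≤ 75, which gives k ≥ 5.
Exactly 5 works: 5 values at 9 and 1 at 20 total 65; raise one of the low values by 10 (still ≤ 19) to hit 75.

5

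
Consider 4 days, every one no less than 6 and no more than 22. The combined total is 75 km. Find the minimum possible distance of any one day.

9

Minimizing one value means maximizing the remaining 3.
The other 3 contribute at most 3 × 22 = 66, leaving at least 75 − 66 = 9.
Since 9 ≥ 6, this is achievable: one at 9 and 3 at 22.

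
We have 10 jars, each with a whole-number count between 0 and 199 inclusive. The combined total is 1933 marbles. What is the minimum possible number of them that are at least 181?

7

Suppose at most 10 − j of them reach 181; then j values are ≤ 180 and the rest ≤ 199.
The total is then ≤ 180·j + 199·(10 − j) = 1990 − 19j. For this to be ≥ 1933 we need j ≤ 3, so at least 10 − 3 = 7 must reach 181.
Exactly 7 works: 7 values at 199 and 3 at 180 total 1933.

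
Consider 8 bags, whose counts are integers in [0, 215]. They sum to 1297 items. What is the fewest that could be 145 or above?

3

Suppose at most 8 − j of them reach 145; then j values are ≤ 144 and the rest ≤ 215.
The total is then ≤ 144·j + 215·(8 − j) = 1720 − 71j. For this to be ≥ 1297 we need j ≤ 5, so at least 8 − 5 = 3 must reach 145.
Exactly 3 works: 3 values at 215 and 5 at 144 total 1365; lower one of the high values by 68 (still ≥ 145) to hit 1297.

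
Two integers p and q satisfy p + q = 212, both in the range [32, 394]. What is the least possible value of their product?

5760

For a fixed sum, pq is smallest when p and q are as far apart as possible.
The extreme feasible split is p = 32, q = 180, giving pq = 5760.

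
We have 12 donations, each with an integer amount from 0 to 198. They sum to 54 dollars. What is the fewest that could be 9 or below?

Let j be the number exceeding 9. Then the total is ≥ 10·j + 0·(12 − j) = 0 + 10j.
So 10j ≤ 54 and j ≤ 5; hence at least 12 − 5 = 7 are ≤ 9.
Exactly 7 works: 7 values at 0 and 5 at 10 total 50; raise one of the low values by 4 (still ≤ 9) to hit 54.

7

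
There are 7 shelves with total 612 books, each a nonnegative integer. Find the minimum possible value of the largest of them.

88

If every one of the 7 were at most 87, the total would be at most 7 × 87 = 609 < 612.
Equality holds with 3 values of 88 and 4 values of 87.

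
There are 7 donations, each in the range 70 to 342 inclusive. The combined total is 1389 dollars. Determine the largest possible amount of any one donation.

To make one donation as large as possible, make the other 6 as small as possible.
The other 6 contribute at least 6 × 70 = 420, leaving at most 1389 − 420 = 969.
But each donation is capped at 342, so the maximum is 342.
Achievable: one at 342 and the other 6 totalling 1047, which fits since 6 × 70 ≤ 1047 ≤ 6 × 342.

342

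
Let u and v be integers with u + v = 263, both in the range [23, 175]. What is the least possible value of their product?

uv = u(263 − u) is concave in u, so over [88, 175] it is minimized at an endpoint.
At the endpoint u = 88, v = 263 − 88 = 175, so uv = 88 × 175 = 15400.

15400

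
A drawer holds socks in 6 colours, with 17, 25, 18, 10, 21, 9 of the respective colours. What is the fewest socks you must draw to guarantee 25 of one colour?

100

In the worst case you take as many as possible of each colour without reaching 25: 17 + 24 + 18 + 10 + 21 + 9 = 99.
The next one must give 25 of some colour, so 99 + 1 = 100.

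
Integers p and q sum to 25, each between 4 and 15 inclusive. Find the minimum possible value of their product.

Since p + q is fixed, pushing one of them to its bound minimizes the product.
The extreme feasible split is p = 10, q = 15, giving pq = 150.

150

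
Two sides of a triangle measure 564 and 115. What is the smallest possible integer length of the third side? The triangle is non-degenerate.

The third side must exceed |564 − 115| = 449.
The smallest integer above 449 is 450.

450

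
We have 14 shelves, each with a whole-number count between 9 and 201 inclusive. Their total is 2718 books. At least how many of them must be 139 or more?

13

Each value short of 139 is at most 138, costing at least 201 − 138 = 63 against the maximum total of 2814.
We can afford to lose at most 2814 − 2718 = 96, so at most ⌊96/63⌋ = 1 fall short, and at least 13 are ≥ 139.
Exactly 13 works: 13 values at 201 and 1 at 138 total 2751; lower one of the high values by 33 (still ≥ 139) to hit 2718.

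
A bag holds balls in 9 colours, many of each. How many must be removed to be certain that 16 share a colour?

136

In the worst case you draw 15 of each of the 9 colours: 9 × 15 = 135.
One more forces 16 of some colour, so 135 + 1 = 136.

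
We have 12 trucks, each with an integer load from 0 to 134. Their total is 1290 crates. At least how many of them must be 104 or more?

Each value short of 104 is at most 103, costing at least 134 − 103 = 31 against the maximum total of 1608.
We can afford to lose at most 1608 − 1290 = 318, so at most ⌊318/31⌋ = 10 fall short, and at least 2 are ≥ 104.
Exactly 2 works: 2 values at 134 and 10 at 103 total 1298; lower one of the high values by 8 (still ≥ 104) to hit 1290.

2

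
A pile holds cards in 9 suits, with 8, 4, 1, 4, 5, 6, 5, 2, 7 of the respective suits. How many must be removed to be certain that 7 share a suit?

In the worst case you take as many as possible of each suit without reaching 7: 6 + 4 + 1 + 4 + 5 + 6 + 5 + 2 + 6 = 39.
The next one must give 7 of some suit, so 39 + 1 = 40.

40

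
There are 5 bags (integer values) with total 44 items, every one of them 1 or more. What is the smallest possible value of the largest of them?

9

Some value must be at least ⌈44/5⌉ = 9, since 5 × 8 = 40 < 44.
Taking 1 copy of 8 and 4 copies of 9 gives exactly 44, so 9 is attained.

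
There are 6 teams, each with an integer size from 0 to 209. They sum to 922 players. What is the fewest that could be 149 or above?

1

If only k of them are at least 149, the other 6 − k are at most 148, so the total is at most k·209 + (6 − k)·148.
This must reach 922, so k·209 + (6 − k)·148 ≥ 922, giving k ≥ 1.
Exactly 1 works: 1 value at 209 and 5 at 148 total 949; lower one of the high values by 27 (still ≥ 149) to hit 922.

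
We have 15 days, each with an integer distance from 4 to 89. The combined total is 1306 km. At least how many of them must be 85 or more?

10

If only k of them are at least 85, the other 15 − k are at most 84, so the total is at most k·89 + (15 − k)·84.
This must reach 1306, so k·89 + (15 − k)·84 ≥ 1306, giving k ≥ 10.
Exactly 10 works: 10 values at 89 and 5 at 84 total 1310; lower one of the high values by 4 (still ≥ 85) to hit 1306.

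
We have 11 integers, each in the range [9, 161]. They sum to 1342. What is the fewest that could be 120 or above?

Each value short of 120 is at most 119, costing at least 161 − 119 = 42 against the maximum total of 1771.
We can afford to lose at most 1771 − 1342 = 429, so at most ⌊429/42⌋ = 10 fall short, and at least 1 are ≥ 120.
Exactly 1 works: 1 value at 161 and 10 at 119 total 1351; lower one of the high values by 9 (still ≥ 120) to hit 1342.

1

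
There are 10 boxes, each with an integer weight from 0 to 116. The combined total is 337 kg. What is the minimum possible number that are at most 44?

Let j be the number exceeding 44. Then the total is ≥ 45·j + 0·(10 − j) = 0 + 45j.
So 45j ≤ 337 and j ≤ 7; hence at least 10 − 7 = 3 are ≤ 44.
Exactly 3 works: 3 values at 0 and 7 at 45 total 315; raise one of the low values by 22 (still ≤ 44) to hit 337.

3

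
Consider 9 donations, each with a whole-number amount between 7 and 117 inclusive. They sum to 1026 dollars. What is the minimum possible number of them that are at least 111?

6

Suppose at most 9 − j of them reach 111; then j values are ≤ 110 and the rest ≤ 117.
The total is then ≤ 110·j + 117·(9 − j) = 1053 − 7j. For this to be ≥ 1026 we need j ≤ 3, so at least 9 − 3 = 6 must reach 111.
Exactly 6 works: 6 values at 117 and 3 at 110 total 1032; lower one of the high values by 6 (still ≥ 111) to hit 1026.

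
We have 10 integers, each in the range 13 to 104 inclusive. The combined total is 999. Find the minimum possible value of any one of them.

Minimizing one value means maximizing the remaining 9.
The other 9 contribute at most 9 × 104 = 936, leaving at least 999 − 936 = 63.
Since 63 ≥ 13, this is achievable: one at 63 and 9 at 104.

63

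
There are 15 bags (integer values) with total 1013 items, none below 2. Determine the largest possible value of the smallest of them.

67

If every one of the 15 were at least 68, the total would be at least 15 × 68 = 1020 > 1013.
Equality holds with 7 values of 67 and 8 values of 68.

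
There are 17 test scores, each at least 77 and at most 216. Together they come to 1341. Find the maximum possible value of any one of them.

109

To make one score as large as possible, make the other 16 as small as possible.
The other 16 contribute at least 16 × 77 = 1232, leaving at most 1341 − 1232 = 109.
Since 109 ≤ 216, this is achievable: one at 109 and 16 at 77.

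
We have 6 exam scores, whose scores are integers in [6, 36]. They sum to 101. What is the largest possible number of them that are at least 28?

2

Suppose k of them are at least 28. Those contribute at least 28 each and the other 6 − k at least 6 each.
So the total is at least 28k + 6(6 − k) = 36 + 22k. This must be ≤ 101, giving k ≤ 2.
k = 2 is achieved by 2 values at 28 and 4 at 6, total 80; add 21 to one value (staying below 28) to reach 101.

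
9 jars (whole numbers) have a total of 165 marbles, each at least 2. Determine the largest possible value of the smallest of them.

18

The 9 values sum to 165, so their minimum is at most ⌊165/9⌋ = 18.
Equality holds with 6 values of 18 and 3 values of 19.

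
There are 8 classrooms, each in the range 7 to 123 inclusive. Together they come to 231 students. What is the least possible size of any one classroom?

To make one classroom as small as possible, make the other 7 as large as possible.
The other 7 can take up 7 × 123 = 861 ≥ 231 − 7, so one classroom can sit at its floor of 7.
Achievable: one at 7 and the other 7 totalling 224, which fits since 7 × 7 ≤ 224 ≤ 7 × 123.

7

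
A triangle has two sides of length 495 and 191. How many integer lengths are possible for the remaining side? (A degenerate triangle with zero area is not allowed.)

The triangle inequality gives |495 − 191| < c < 495 + 191, i.e. 304 < c < 686.
So c can be any integer from 305 to 685: 381 values.

381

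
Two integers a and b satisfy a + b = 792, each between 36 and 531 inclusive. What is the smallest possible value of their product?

For a fixed sum, ab is smallest when a and b are as far apart as possible.
At the endpoint a = 261, b = 792 − 261 = 531, so ab = 261 × 531 = 138591.

138591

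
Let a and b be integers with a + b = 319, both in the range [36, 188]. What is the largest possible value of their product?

With a + b fixed, ab peaks when the two are closest together.
Taking a = 159 and b = 160 (both in [36, 188]) gives ab = 25440.

25440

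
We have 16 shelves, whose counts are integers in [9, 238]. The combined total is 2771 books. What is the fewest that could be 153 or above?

4

Suppose at most 16 − j of them reach 153; then j values are ≤ 152 and the rest ≤ 238.
The total is then ≤ 152·j + 238·(16 − j) = 3808 − 86j. For this to be ≥ 2771 we need j ≤ 12, so at least 16 − 12 = 4 must reach 153.
Exactly 4 works: 4 values at 238 and 12 at 152 total 2776; lower one of the high values by 5 (still ≥ 153) to hit 2771.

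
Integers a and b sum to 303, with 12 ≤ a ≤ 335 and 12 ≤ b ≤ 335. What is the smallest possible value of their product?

For a fixed sum, ab is smallest when a and b are as far apart as possible.
At the endpoint a = 12, b = 303 − 12 = 291, so ab = 12 × 291 = 3492.

3492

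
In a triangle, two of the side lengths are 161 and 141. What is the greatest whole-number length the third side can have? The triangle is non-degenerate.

301

The third side must be less than 161 + 141 = 302.
The largest integer below 302 is 301.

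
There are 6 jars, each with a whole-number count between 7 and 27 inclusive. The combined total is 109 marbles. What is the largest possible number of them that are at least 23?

4

Suppose k of them are at least 23. Those contribute at least 23 each and the other 6 − k at least 7 each.
So the total is at least 23k + 7(6 − k) = 42 + 16k. This must be ≤ 109, giving k ≤ 4.
k = 4 is achieved by 4 values at 23 and 2 at 7, total 106; add 3 to one value (staying below 23) to reach 109.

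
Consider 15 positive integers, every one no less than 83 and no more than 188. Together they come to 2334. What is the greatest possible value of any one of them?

188

Maximizing one value means minimizing the remaining 14.
The other 14 contribute at least 14 × 83 = 1162, leaving at most 2334 − 1162 = 1172.
But each integer is capped at 188, so the maximum is 188.
Achievable: one at 188 and the other 14 totalling 2146, which fits since 14 × 83 ≤ 2146 ≤ 14 × 188.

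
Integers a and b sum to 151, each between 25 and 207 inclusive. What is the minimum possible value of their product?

ab = a(151 − a) is concave in a, so over [25, 126] it is minimized at an endpoint.
At the endpoint a = 25, b = 151 − 25 = 126, so ab = 25 × 126 = 3150.

3150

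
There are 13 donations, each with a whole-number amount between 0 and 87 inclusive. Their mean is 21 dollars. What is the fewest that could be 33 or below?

5

The total is 13 × 21 = 273.
If only k of them are at most 33, the other 13 − k are at least 34, so the total is at least (13 − k)·34 + k·0.
This is ≤ 273, so (13 − k)·34 + 0k ≤ 273, which gives k ≥ 5.
Exactly 5 works: 5 values at 0 and 8 at 34 total 272; raise one of the low values by 1 (still ≤ 33) to hit 273.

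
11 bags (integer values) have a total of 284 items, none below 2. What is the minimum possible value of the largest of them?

The average is 284/11 > 25, so not all 11 can be 25 or less; the largest is ≥ 26.
Achievable: 9 of them at 26 and 2 at 25 total 284.

26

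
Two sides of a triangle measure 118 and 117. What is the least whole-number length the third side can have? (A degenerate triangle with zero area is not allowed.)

The third side must exceed |118 − 117| = 1.
The smallest integer above 1 is 2.

2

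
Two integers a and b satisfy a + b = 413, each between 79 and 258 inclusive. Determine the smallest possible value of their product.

For a fixed sum, ab is smallest when a and b are as far apart as possible.
At the endpoint a = 155, b = 413 − 155 = 258, so ab = 155 × 258 = 39990.

39990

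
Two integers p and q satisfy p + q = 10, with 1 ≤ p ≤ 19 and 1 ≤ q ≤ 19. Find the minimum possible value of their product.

For a fixed sum, pq is smallest when p and q are as far apart as possible.
The extreme feasible split is p = 1, q = 9, giving pq = 9.

9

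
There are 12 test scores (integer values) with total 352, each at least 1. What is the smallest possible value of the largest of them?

Some value must be at least ⌈352/12⌉ = 30, since 12 × 29 = 348 < 352.
Equality holds with 4 values of 30 and 8 values of 29.

30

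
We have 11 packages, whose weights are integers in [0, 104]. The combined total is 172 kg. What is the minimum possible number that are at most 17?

Each value above 17 is at least 18, contributing at least 18 − 0 = 18 above the floor 0.
The sum exceeds the floor total 0 by 172, so at most ⌊172/18⌋ = 9 exceed 17, and at least 2 are ≤ 17.
Exactly 2 works: 2 values at 0 and 9 at 18 total 162; raise one of the low values by 10 (still ≤ 17) to hit 172.

2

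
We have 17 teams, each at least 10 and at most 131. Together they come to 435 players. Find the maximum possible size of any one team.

To make one team as large as possible, make the other 16 as small as possible.
The other 16 contribute at least 16 × 10 = 160, leaving at most 435 − 160 = 275.
But each team is capped at 131, so the maximum is 131.
Achievable: one at 131 and the other 16 totalling 304, which fits since 16 × 10 ≤ 304 ≤ 16 × 131.

131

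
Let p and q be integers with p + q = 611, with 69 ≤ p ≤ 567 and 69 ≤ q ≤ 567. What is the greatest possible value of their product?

pq = p(611 − p) is maximized when p is as near 611/2 as the bounds allow.
Taking p = 305 and q = 306 (both in [69, 567]) gives pq = 93330.

93330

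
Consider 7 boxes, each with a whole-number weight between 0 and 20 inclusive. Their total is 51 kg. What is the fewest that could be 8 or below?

2

If only k of them are at most 8, the other 7 − k are at least 9, so the total is at least (7 − k)·9 + k·0.
This is ≤ 51, so (7 − k)·9 + 0k ≤ 51, which gives k ≥ 2.
Exactly 2 works: 2 values at 0 and 5 at 9 total 45; raise one of the low values by 6 (still ≤ 8) to hit 51.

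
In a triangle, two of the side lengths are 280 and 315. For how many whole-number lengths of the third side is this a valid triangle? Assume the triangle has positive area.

559

The triangle inequality gives |280 − 315| < c < 280 + 315, i.e. 35 < c < 595.
So c can be any integer from 36 to 594: 559 values.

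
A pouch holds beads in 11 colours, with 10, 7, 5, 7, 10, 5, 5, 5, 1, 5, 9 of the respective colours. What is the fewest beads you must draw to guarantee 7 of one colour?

In the worst case you take as many as possible of each colour without reaching 7: 6 + 6 + 5 + 6 + 6 + 5 + 5 + 5 + 1 + 5 + 6 = 56.
The next one must give 7 of some colour, so 56 + 1 = 57.

57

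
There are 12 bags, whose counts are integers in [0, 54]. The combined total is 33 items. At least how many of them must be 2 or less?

1

Each value above 2 is at least 3, contributing at least 3 − 0 = 3 above the floor 0.
The sum exceeds the floor total 0 by 33, so at most ⌊33/3⌋ = 11 exceed 2, and at least 1 are ≤ 2.
Exactly 1 works: 1 value at 0 and 11 at 3 total 33.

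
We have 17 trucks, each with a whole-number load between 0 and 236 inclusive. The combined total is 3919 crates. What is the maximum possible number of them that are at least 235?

If k of the values are ≥ 235, the total is ≥ 235k + 0(17 − k).
Setting 235k + 0(17 − k) ≤ 3919 gives 235k ≤ 3919, so k ≤ 16.
k = 16 is achieved by 16 values at 235 and 1 at 0, total 3760; add 159 to one value (staying below 235) to reach 3919.

16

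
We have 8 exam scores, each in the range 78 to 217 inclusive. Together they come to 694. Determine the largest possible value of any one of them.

To make one score as large as possible, make the other 7 as small as possible.
The other 7 contribute at least 7 × 78 = 546, leaving at most 694 − 546 = 148.
Since 148 ≤ 217, this is achievable: one at 148 and 7 at 78.

148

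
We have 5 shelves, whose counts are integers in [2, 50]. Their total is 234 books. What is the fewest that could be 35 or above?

If only k of them are at least 35, the other 5 − k are at most 34, so the total is at most k·50 + (5 − k)·34.
This must reach 234, so k·50 + (5 − k)·34 ≥ 234, giving k ≥ 4.
Exactly 4 works: 4 values at 50 and 1 at 34 total 234.

4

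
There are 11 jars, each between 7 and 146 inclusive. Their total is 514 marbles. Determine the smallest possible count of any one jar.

7

To make one jar as small as possible, make the other 10 as large as possible.
The other 10 can take up 10 × 146 = 1460 ≥ 514 − 7, so one jar can sit at its floor of 7.
Achievable: one at 7 and the other 10 totalling 507, which fits since 10 × 7 ≤ 507 ≤ 10 × 146.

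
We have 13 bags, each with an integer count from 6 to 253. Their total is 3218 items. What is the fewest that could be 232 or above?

Each value short of 232 is at most 231, costing at least 253 − 231 = 22 against the maximum total of 3289.
We can afford to lose at most 3289 − 3218 = 71, so at most ⌊71/22⌋ = 3 fall short, and at least 10 are ≥ 232.
Exactly 10 works: 10 values at 253 and 3 at 231 total 3223; lower one of the high values by 5 (still ≥ 232) to hit 3218.

10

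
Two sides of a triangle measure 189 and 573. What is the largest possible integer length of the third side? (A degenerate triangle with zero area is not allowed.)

The third side must be less than 189 + 573 = 762.
The largest integer below 762 is 761.

761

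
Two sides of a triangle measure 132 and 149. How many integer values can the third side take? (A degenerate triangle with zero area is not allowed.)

263

The triangle inequality gives |132 − 149| < c < 132 + 149, i.e. 17 < c < 281.
So c can be any integer from 18 to 280: 263 values.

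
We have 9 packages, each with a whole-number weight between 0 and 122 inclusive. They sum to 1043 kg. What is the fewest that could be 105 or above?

6

Each value short of 105 is at most 104, costing at least 122 − 104 = 18 against the maximum total of 1098.
We can afford to lose at most 1098 − 1043 = 55, so at most ⌊55/18⌋ = 3 fall short, and at least 6 are ≥ 105.
Exactly 6 works: 6 values at 122 and 3 at 104 total 1044; lower one of the high values by 1 (still ≥ 105) to hit 1043.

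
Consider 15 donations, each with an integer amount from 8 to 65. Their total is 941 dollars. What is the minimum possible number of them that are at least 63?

4

Each value short of 63 is at most 62, costing at least 65 − 62 = 3 against the maximum total of 975.
We can afford to lose at most 975 − 941 = 34, so at most ⌊34/3⌋ = 11 fall short, and at least 4 are ≥ 63.
Exactly 4 works: 4 values at 65 and 11 at 62 total 942; lower one of the high values by 1 (still ≥ 63) to hit 941.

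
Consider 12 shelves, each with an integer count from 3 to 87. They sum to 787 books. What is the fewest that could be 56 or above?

4

Suppose at most 12 − j of them reach 56; then j values are ≤ 55 and the rest ≤ 87.
The total is then ≤ 55·j + 87·(12 − j) = 1044 − 32j. For this to be ≥ 787 we need j ≤ 8, so at least 12 − 8 = 4 must reach 56.
Exactly 4 works: 4 values at 87 and 8 at 55 total 788; lower one of the high values by 1 (still ≥ 56) to hit 787.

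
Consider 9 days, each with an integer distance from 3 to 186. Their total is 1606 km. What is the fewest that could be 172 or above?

5

Each value short of 172 is at most 171, costing at least 186 − 171 = 15 against the maximum total of 1674.
We can afford to lose at most 1674 − 1606 = 68, so at most ⌊68/15⌋ = 4 fall short, and at least 5 are ≥ 172.
Exactly 5 works: 5 values at 186 and 4 at 171 total 1614; lower one of the high values by 8 (still ≥ 172) to hit 1606.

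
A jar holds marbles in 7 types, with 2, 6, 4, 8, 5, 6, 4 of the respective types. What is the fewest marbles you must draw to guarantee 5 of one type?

27

In the worst case you take as many as possible of each type without reaching 5: 2 + 4 + 4 + 4 + 4 + 4 + 4 = 26.
The next one must give 5 of some type, so 26 + 1 = 27.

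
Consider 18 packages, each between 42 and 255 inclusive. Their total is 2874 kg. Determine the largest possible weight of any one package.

255

To make one package as large as possible, make the other 17 as small as possible.
The other 17 contribute at least 17 × 42 = 714, leaving at most 2874 − 714 = 2160.
But each package is capped at 255, so the maximum is 255.
Achievable: one at 255 and the other 17 totalling 2619, which fits since 17 × 42 ≤ 2619 ≤ 17 × 255.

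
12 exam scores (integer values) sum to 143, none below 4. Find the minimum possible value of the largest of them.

The 12 values sum to 143, so their maximum is at least ⌈143/12⌉ = 12.
Taking 1 copy of 11 and 11 copies of 12 gives exactly 143, so 12 is attained.

12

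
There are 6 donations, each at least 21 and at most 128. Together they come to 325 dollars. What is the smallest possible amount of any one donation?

Minimizing one value means maximizing the remaining 5.
The other 5 can take up 5 × 128 = 640 ≥ 325 − 21, so one donation can sit at its floor of 21.
Achievable: one at 21 and the other 5 totalling 304, which fits since 5 × 21 ≤ 304 ≤ 5 × 128.

21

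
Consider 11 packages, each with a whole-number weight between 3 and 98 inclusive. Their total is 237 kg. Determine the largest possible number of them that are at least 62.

3

If k of the values are ≥ 62, the total is ≥ 62k + 3(11 − k).
Setting 62k + 3(11 − k) ≤ 237 gives 59k ≤ 204, so k ≤ 3.
k = 3 is achieved by 3 values at 62 and 8 at 3, total 210; add 27 to one value (staying below 62) to reach 237.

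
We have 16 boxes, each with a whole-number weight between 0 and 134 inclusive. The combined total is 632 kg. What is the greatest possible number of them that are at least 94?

6

Suppose k of them are at least 94. Those contribute at least 94 each and the other 16 − k at least 0 each.
So the total is at least 94k + 0(16 − k) = 0 + 94k. This must be ≤ 632, giving k ≤ 6.
k = 6 is achieved by 6 values at 94 and 10 at 0, total 564; add 68 to one value (staying below 94) to reach 632.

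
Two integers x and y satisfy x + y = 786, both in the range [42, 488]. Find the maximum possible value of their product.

154449

xy = x(786 − x) is maximized when x is as near 786/2 as the bounds allow.
Taking x = 393 and y = 393 (both in [42, 488]) gives xy = 154449.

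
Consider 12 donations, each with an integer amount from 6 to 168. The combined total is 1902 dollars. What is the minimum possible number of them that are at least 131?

9

Each value short of 131 is at most 130, costing at least 168 − 130 = 38 against the maximum total of 2016.
We can afford to lose at most 2016 − 1902 = 114, so at most ⌊114/38⌋ = 3 fall short, and at least 9 are ≥ 131.
Exactly 9 works: 9 values at 168 and 3 at 130 total 1902.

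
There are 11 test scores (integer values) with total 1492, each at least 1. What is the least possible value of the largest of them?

The 11 values sum to 1492, so their maximum is at least ⌈1492/11⌉ = 136.
Equality holds with 7 values of 136 and 4 values of 135.

136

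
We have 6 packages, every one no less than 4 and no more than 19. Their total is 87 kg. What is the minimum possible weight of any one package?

To make one package as small as possible, make the other 5 as large as possible.
The other 5 can take up 5 × 19 = 95 ≥ 87 − 4, so one package can sit at its floor of 4.
Achievable: one at 4 and the other 5 totalling 83, which fits since 5 × 4 ≤ 83 ≤ 5 × 19.

4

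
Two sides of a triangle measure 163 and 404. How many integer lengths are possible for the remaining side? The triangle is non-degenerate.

The triangle inequality gives |163 − 404| < c < 163 + 404, i.e. 241 < c < 567.
So c can be any integer from 242 to 566: 325 values.

325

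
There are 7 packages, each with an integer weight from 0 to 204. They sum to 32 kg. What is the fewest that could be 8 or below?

If only k of them are at most 8, the other 7 − k are at least 9, so the total is at least (7 − k)·9 + k·0.
This is ≤ 32, so (7 − k)·9 + 0k ≤ 32, which gives k ≥ 4.
Exactly 4 works: 4 values at 0 and 3 at 9 total 27; raise one of the low values by 5 (still ≤ 8) to hit 32.

4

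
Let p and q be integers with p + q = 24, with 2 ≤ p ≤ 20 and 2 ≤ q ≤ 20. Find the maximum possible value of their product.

144

pq = p(24 − p) is maximized when p is as near 24/2 as the bounds allow.
Taking p = 12 and q = 12 (both in [2, 20]) gives pq = 144.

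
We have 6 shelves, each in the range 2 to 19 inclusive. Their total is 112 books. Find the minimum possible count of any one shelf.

17

To make one shelf as small as possible, make the other 5 as large as possible.
The other 5 contribute at most 5 × 19 = 95, leaving at least 112 − 95 = 17.
Since 17 ≥ 2, this is achievable: one at 17 and 5 at 19.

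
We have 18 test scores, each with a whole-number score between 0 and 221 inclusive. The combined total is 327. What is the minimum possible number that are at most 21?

If only k of them are at most 21, the other 18 − k are at least 22, so the total is at least (18 − k)·22 + k·0.
This is ≤ 327, so (18 − k)·22 + 0k ≤ 327, which gives k ≥ 4.
Exactly 4 works: 4 values at 0 and 14 at 22 total 308; raise one of the low values by 19 (still ≤ 21) to hit 327.

4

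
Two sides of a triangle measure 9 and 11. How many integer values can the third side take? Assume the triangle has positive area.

17

The triangle inequality gives |9 − 11| < c < 9 + 11, i.e. 2 < c < 20.
So c can be any integer from 3 to 19: 17 values.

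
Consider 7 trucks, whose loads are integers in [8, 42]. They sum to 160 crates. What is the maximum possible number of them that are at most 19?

Suppose k of them are at most 19. Those contribute at most 19 each and the rest at most 42 each.
So the total is at most 19k + 42(7 − k) = 294 − 23k. This must still be ≥ 160, so k ≤ 5.
k = 5 is achieved by 5 values at 19 and 2 at 42, total 179; lower one of the 42's by 19 (still > 19) to reach 160.

5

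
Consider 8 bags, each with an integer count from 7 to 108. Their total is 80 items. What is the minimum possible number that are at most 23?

7

If only k of them are at most 23, the other 8 − k are at least 24, so the total is at least (8 − k)·24 + k·7.
This is ≤ 80, so (8 − k)·24 + 7k ≤ 80, which gives k ≥ 7.
Exactly 7 works: 7 values at 7 and 1 at 24 total 73; raise one of the low values by 7 (still ≤ 23) to hit 80.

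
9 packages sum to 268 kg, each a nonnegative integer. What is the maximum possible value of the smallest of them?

The average is 268/9 < 30, so some value is ≤ 29.
Equality holds with 2 values of 29 and 7 values of 30.

29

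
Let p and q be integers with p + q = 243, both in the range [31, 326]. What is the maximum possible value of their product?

With p + q fixed, pq peaks when the two are closest together.
Taking p = 121 and q = 122 (both in [31, 326]) gives pq = 14762.

14762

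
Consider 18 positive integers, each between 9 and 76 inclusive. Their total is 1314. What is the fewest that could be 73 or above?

If only k of them are at least 73, the other 18 − k are at most 72, so the total is at most k·76 + (18 − k)·72.
This must reach 1314, so k·76 + (18 − k)·72 ≥ 1314, giving k ≥ 5.
Exactly 5 works: 5 values at 76 and 13 at 72 total 1316; lower one of the high values by 2 (still ≥ 73) to hit 1314.

5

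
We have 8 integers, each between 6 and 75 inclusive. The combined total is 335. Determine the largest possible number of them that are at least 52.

6

Suppose k of them are at least 52. Those contribute at least 52 each and the other 8 − k at least 6 each.
So the total is at least 52k + 6(8 − k) = 48 + 46k. This must be ≤ 335, giving k ≤ 6.
k = 6 is achieved by 6 values at 52 and 2 at 6, total 324; add 11 to one value (staying below 52) to reach 335.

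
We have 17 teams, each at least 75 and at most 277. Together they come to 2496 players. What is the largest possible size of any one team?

To make one team as large as possible, make the other 16 as small as possible.
The other 16 contribute at least 16 × 75 = 1200, leaving at most 2496 − 1200 = 1296.
But each team is capped at 277, so the maximum is 277.
Achievable: one at 277 and the other 16 totalling 2219, which fits since 16 × 75 ≤ 2219 ≤ 16 × 277.

277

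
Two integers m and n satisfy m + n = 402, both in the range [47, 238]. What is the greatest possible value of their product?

For a fixed sum, the product mn is largest when m and n are as close as possible.
Taking m = 201 and n = 201 (both in [47, 238]) gives mn = 40401.

40401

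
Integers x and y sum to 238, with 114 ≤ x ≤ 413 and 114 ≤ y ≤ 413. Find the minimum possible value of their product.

xy = x(238 − x) is concave in x, so over [114, 124] it is minimized at an endpoint.
At the endpoint x = 114, y = 238 − 114 = 124, so xy = 114 × 124 = 14136.

14136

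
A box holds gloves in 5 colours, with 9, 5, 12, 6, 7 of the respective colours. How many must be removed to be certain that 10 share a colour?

In the worst case you take as many as possible of each colour without reaching 10: 9 + 5 + 9 + 6 + 7 = 36.
The next one must give 10 of some colour, so 36 + 1 = 37.

37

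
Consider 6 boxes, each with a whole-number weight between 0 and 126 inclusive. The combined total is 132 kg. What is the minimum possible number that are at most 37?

3

Let j be the number exceeding 37. Then the total is ≥ 38·j + 0·(6 − j) = 0 + 38j.
So 38j ≤ 132 and j ≤ 3; hence at least 6 − 3 = 3 are ≤ 37.
Exactly 3 works: 3 values at 0 and 3 at 38 total 114; raise one of the low values by 18 (still ≤ 37) to hit 132.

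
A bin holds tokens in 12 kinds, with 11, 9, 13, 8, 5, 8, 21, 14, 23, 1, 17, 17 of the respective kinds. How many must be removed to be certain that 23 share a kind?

147

In the worst case you take as many as possible of each kind without reaching 23: 11 + 9 + 13 + 8 + 5 + 8 + 21 + 14 + 22 + 1 + 17 + 17 = 146.
The next one must give 23 of some kind, so 146 + 1 = 147.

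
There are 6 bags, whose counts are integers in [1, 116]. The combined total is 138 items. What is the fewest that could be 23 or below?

1

If only k of them are at most 23, the other 6 − k are at least 24, so the total is at least (6 − k)·24 + k·1.
This is ≤ 138, so (6 − k)·24 + 1k ≤ 138, which gives k ≥ 1.
Exactly 1 works: 1 value at 1 and 5 at 24 total 121; raise one of the low values by 17 (still ≤ 23) to hit 138.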